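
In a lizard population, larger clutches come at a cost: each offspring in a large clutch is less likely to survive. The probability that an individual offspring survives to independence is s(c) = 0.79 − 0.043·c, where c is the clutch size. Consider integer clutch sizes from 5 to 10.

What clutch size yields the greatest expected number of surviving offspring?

Expected surviving offspring = c × s(c):
  c=5: 5 × 0.575 = 2.875
  c=6: 6 × 0.532 = 3.192
  c=7: 7 × 0.489 = 3.423
  c=8: 8 × 0.446 = 3.568
  c=9: 9 × 0.403 = 3.627
  c=10: 10 × 0.360 = 3.600
Maximum at c = 9 (3.627 surviving offspring).

9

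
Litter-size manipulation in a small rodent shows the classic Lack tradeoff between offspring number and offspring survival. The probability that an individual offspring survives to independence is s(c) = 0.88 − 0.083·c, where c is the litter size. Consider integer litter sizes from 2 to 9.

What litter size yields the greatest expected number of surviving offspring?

5

Expected surviving offspring = c × s(c):
  c=2: 2 × 0.714 = 1.428
  c=3: 3 × 0.631 = 1.893
  c=4: 4 × 0.548 = 2.192
  c=5: 5 × 0.465 = 2.325
  c=6: 6 × 0.382 = 2.292
  c=7: 7 × 0.299 = 2.093
  c=8: 8 × 0.216 = 1.728
  c=9: 9 × 0.133 = 1.197
Maximum at c = 5 (2.325 surviving offspring).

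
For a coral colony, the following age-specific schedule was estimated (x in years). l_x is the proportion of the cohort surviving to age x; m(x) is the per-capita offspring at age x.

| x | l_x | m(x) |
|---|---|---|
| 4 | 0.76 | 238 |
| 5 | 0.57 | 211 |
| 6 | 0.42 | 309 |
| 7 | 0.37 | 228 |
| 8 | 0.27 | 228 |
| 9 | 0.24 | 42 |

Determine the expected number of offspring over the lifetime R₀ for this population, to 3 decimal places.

586.930

R₀ = Σ l_x m(x):
  age 4: 0.76 × 238 = 180.8800
  age 5: 0.57 × 211 = 120.2700
  age 6: 0.42 × 309 = 129.7800
  age 7: 0.37 × 228 = 84.3600
  age 8: 0.27 × 228 = 61.5600
  age 9: 0.24 × 42 = 10.0800
R₀ = 180.8800 + 120.2700 + 129.7800 + 84.3600 + 61.5600 + 10.0800 = 586.9300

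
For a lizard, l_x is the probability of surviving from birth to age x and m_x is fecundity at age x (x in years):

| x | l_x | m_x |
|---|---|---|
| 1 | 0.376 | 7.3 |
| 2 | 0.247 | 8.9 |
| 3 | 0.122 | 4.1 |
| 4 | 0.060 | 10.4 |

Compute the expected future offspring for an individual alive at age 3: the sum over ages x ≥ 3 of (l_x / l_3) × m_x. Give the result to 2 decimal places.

l_3 = 0.122. Conditional survival from age 3 to x is l_x / l_3.
  x=3: (0.122/0.122) × 4.1 = 4.1000
  x=4: (0.060/0.122) × 10.4 = 5.1148
Sum = 4.1000 + 5.1148 = 9.2148

9.21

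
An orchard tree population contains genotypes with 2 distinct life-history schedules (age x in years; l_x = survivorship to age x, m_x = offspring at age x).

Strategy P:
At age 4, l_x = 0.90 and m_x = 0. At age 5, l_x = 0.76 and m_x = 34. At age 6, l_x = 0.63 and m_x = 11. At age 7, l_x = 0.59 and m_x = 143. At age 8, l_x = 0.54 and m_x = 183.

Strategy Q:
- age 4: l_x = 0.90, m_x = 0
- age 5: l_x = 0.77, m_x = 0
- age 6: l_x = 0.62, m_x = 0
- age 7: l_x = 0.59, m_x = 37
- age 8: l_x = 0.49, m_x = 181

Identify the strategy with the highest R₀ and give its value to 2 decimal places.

Strategy P: R₀ = 0.90×0 + 0.76×34 + 0.63×11 + 0.59×143 + 0.54×183 = 215.9600
Strategy Q: R₀ = 0.90×0 + 0.77×0 + 0.62×0 + 0.59×37 + 0.49×181 = 110.5200
Highest R₀: strategy P with 215.9600.

215.96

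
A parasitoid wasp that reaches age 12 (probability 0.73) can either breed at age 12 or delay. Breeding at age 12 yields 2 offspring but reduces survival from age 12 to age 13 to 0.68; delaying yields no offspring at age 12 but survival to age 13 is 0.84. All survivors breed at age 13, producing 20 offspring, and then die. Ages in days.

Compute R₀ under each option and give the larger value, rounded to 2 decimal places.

breed at age 12: R₀ = 0.73 × (2 + 0.68 × 20) = 0.73 × 15.6000 = 11.3880
delay to age 13: R₀ = 0.73 × (0.84 × 20) = 0.73 × 16.8000 = 12.2640
Higher: delay to age 13 (12.2640).

12.26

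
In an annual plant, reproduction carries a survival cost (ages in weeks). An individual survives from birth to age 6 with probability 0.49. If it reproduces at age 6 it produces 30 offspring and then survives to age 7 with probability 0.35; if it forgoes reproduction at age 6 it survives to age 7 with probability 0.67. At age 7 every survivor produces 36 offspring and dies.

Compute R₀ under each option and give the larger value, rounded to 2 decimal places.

20.87

breed at age 6: R₀ = 0.49 × (30 + 0.35 × 36) = 0.49 × 42.6000 = 20.8740
delay to age 7: R₀ = 0.49 × (0.67 × 36) = 0.49 × 24.1200 = 11.8188
Higher: breed at age 6 (20.8740).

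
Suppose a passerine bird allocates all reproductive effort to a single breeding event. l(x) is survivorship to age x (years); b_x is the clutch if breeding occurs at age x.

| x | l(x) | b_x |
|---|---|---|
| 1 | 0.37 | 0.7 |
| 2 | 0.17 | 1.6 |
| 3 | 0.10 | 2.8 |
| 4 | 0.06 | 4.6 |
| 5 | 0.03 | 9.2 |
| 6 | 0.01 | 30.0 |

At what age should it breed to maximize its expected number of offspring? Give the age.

6

Expected offspring if breeding at age x = l(x) × b_x:
  age 1: 0.37 × 0.7 = 0.259
  age 2: 0.17 × 1.6 = 0.272
  age 3: 0.10 × 2.8 = 0.280
  age 4: 0.06 × 4.6 = 0.276
  age 5: 0.03 × 9.2 = 0.276
  age 6: 0.01 × 30.0 = 0.300
Maximum at age 6 (0.300).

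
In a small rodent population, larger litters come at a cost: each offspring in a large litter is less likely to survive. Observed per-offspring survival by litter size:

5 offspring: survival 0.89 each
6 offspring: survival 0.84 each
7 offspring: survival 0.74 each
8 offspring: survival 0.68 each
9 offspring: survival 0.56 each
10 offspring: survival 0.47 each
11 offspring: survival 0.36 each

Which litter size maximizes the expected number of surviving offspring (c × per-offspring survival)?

Expected surviving offspring = c × s(c):
  c=5: 5 × 0.89 = 4.450
  c=6: 6 × 0.84 = 5.040
  c=7: 7 × 0.74 = 5.180
  c=8: 8 × 0.68 = 5.440
  c=9: 9 × 0.56 = 5.040
  c=10: 10 × 0.47 = 4.700
  c=11: 11 × 0.36 = 3.960
Maximum at c = 8 (5.440 surviving offspring).

8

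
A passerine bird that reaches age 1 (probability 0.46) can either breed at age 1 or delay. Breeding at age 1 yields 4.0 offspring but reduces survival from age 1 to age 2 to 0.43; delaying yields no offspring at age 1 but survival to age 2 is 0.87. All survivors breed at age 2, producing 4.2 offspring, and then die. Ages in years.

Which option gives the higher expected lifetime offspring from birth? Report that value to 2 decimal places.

2.67

breed at age 1: R₀ = 0.46 × (4.0 + 0.43 × 4.2) = 0.46 × 5.8060 = 2.6708
delay to age 2: R₀ = 0.46 × (0.87 × 4.2) = 0.46 × 3.6540 = 1.6808
Higher: breed at age 1 (2.6708).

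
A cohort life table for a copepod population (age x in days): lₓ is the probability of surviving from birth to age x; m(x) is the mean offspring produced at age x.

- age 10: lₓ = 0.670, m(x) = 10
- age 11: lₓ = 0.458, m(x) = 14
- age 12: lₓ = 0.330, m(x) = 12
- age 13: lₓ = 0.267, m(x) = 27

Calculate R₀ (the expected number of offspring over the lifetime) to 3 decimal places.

R₀ = Σ lₓ m(x):
  age 10: 0.670 × 10 = 6.7000
  age 11: 0.458 × 14 = 6.4120
  age 12: 0.330 × 12 = 3.9600
  age 13: 0.267 × 27 = 7.2090
R₀ = 6.7000 + 6.4120 + 3.9600 + 7.2090 = 24.2810

24.281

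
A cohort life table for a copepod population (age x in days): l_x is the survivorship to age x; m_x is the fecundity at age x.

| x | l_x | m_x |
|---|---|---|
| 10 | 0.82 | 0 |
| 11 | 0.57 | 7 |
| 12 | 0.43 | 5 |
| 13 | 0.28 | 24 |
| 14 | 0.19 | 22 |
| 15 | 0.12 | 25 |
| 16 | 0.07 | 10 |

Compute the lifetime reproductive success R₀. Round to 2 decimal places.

R₀ = Σ l_x m_x:
  age 10: 0.82 × 0 = 0.0000
  age 11: 0.57 × 7 = 3.9900
  age 12: 0.43 × 5 = 2.1500
  age 13: 0.28 × 24 = 6.7200
  age 14: 0.19 × 22 = 4.1800
  age 15: 0.12 × 25 = 3.0000
  age 16: 0.07 × 10 = 0.7000
R₀ = 0.0000 + 3.9900 + 2.1500 + 6.7200 + 4.1800 + 3.0000 + 0.7000 = 20.7400

20.74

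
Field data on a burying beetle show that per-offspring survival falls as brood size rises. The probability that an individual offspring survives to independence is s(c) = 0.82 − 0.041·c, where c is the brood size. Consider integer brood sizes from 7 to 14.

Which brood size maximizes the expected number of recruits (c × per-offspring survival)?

10

Expected recruits = c × s(c):
  c=7: 7 × 0.533 = 3.731
  c=8: 8 × 0.492 = 3.936
  c=9: 9 × 0.451 = 4.059
  c=10: 10 × 0.410 = 4.100
  c=11: 11 × 0.369 = 4.059
  c=12: 12 × 0.328 = 3.936
  c=13: 13 × 0.287 = 3.731
  c=14: 14 × 0.246 = 3.444
Maximum at c = 10 (4.100 recruits).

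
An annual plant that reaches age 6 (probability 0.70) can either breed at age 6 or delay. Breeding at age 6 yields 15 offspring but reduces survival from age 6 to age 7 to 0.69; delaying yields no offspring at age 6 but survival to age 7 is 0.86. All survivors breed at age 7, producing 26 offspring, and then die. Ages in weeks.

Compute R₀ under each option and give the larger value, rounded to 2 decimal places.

breed at age 6: R₀ = 0.70 × (15 + 0.69 × 26) = 0.70 × 32.9400 = 23.0580
delay to age 7: R₀ = 0.70 × (0.86 × 26) = 0.70 × 22.3600 = 15.6520
Higher: breed at age 6 (23.0580).

23.06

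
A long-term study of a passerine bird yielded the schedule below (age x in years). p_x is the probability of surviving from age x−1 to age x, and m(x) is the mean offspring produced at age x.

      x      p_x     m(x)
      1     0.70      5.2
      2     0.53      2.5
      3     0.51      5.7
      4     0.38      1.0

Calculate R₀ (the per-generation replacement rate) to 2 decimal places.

Survivorship from birth: l_x = p_1·p_2·…·p_x.
  l_1 = 0.70000
  l_2 = 0.37100
  l_3 = 0.18921
  l_4 = 0.07190
R₀ = Σ l_x m(x):
  age 1: 0.70000 × 5.2 = 3.6400
  age 2: 0.37100 × 2.5 = 0.9275
  age 3: 0.18921 × 5.7 = 1.0785
  age 4: 0.07190 × 1.0 = 0.0719
R₀ = 3.6400 + 0.9275 + 1.0785 + 0.0719 = 5.7179

5.72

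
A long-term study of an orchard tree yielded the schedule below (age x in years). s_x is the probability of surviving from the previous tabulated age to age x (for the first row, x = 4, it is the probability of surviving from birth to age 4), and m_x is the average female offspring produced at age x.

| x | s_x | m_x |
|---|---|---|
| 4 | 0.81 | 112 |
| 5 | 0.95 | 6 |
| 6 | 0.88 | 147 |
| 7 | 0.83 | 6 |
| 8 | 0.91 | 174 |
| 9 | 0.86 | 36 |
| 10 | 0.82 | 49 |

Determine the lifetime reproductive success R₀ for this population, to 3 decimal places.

320.754

Survivorship from birth: l_x = s_4·s_5·…·s_x.
  l_4 = 0.81000
  l_5 = 0.76950
  l_6 = 0.67716
  l_7 = 0.56204
  l_8 = 0.51146
  l_9 = 0.43985
  l_10 = 0.36068
R₀ = Σ l_x m_x:
  age 4: 0.81000 × 112 = 90.7200
  age 5: 0.76950 × 6 = 4.6170
  age 6: 0.67716 × 147 = 99.5425
  age 7: 0.56204 × 6 = 3.3722
  age 8: 0.51146 × 174 = 88.9940
  age 9: 0.43985 × 36 = 15.8346
  age 10: 0.36068 × 49 = 17.6733
R₀ = 90.7200 + 4.6170 + 99.5425 + 3.3722 + 88.9940 + 15.8346 + 17.6733 = 320.7537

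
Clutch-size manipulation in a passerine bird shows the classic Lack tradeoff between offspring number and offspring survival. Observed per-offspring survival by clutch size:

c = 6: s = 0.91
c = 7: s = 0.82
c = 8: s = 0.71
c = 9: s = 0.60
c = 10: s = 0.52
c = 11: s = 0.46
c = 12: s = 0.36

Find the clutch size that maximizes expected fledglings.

7

Expected fledglings = c × s(c):
  c=6: 6 × 0.91 = 5.460
  c=7: 7 × 0.82 = 5.740
  c=8: 8 × 0.71 = 5.680
  c=9: 9 × 0.60 = 5.400
  c=10: 10 × 0.52 = 5.200
  c=11: 11 × 0.46 = 5.060
  c=12: 12 × 0.36 = 4.320
Maximum at c = 7 (5.740 fledglings).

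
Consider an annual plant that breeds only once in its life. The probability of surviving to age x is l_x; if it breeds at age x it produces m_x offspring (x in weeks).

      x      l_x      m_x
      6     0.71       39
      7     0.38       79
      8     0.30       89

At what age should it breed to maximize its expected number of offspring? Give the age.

7

Expected offspring if breeding at age x = l_x × m_x:
  age 6: 0.71 × 39 = 27.690
  age 7: 0.38 × 79 = 30.020
  age 8: 0.30 × 89 = 26.700
Maximum at age 7 (30.020).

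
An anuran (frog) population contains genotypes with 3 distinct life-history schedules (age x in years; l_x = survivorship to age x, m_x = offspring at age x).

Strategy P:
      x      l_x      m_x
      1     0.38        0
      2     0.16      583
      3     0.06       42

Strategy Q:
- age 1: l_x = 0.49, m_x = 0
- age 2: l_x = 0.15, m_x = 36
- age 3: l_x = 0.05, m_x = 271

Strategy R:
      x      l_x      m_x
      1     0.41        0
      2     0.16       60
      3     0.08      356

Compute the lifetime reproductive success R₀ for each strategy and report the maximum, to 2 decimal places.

Strategy P: R₀ = 0.38×0 + 0.16×583 + 0.06×42 = 95.8000
Strategy Q: R₀ = 0.49×0 + 0.15×36 + 0.05×271 = 18.9500
Strategy R: R₀ = 0.41×0 + 0.16×60 + 0.08×356 = 38.0800
Highest R₀: strategy P with 95.8000.

95.80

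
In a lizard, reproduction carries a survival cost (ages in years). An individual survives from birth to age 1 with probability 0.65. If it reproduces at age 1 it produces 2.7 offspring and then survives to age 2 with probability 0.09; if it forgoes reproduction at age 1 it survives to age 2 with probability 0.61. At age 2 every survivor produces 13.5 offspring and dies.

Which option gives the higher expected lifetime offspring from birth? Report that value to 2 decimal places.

breed at age 1: R₀ = 0.65 × (2.7 + 0.09 × 13.5) = 0.65 × 3.9150 = 2.5448
delay to age 2: R₀ = 0.65 × (0.61 × 13.5) = 0.65 × 8.2350 = 5.3527
Higher: delay to age 2 (5.3527).

5.35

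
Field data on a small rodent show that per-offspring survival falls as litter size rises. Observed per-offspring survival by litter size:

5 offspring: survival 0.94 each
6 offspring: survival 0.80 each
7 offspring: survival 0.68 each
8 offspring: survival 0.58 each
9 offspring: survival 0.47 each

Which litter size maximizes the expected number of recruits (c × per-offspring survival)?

Expected recruits = c × s(c):
  c=5: 5 × 0.94 = 4.700
  c=6: 6 × 0.80 = 4.800
  c=7: 7 × 0.68 = 4.760
  c=8: 8 × 0.58 = 4.640
  c=9: 9 × 0.47 = 4.230
Maximum at c = 6 (4.800 recruits).

6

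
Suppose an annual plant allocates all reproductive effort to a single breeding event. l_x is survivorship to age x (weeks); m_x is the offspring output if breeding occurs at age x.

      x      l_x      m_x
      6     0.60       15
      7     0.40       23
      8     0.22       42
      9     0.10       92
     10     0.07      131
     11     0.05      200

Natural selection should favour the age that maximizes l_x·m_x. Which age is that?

11

Expected offspring if breeding at age x = l_x × m_x:
  age 6: 0.60 × 15 = 9.000
  age 7: 0.40 × 23 = 9.200
  age 8: 0.22 × 42 = 9.240
  age 9: 0.10 × 92 = 9.200
  age 10: 0.07 × 131 = 9.170
  age 11: 0.05 × 200 = 10.000
Maximum at age 11 (10.000).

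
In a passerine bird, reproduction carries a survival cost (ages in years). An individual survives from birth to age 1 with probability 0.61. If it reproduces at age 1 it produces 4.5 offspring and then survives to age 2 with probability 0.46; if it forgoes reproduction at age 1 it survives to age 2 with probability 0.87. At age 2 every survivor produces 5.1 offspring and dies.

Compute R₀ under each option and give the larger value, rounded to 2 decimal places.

4.18

breed at age 1: R₀ = 0.61 × (4.5 + 0.46 × 5.1) = 0.61 × 6.8460 = 4.1761
delay to age 2: R₀ = 0.61 × (0.87 × 5.1) = 0.61 × 4.4370 = 2.7066
Higher: breed at age 1 (4.1761).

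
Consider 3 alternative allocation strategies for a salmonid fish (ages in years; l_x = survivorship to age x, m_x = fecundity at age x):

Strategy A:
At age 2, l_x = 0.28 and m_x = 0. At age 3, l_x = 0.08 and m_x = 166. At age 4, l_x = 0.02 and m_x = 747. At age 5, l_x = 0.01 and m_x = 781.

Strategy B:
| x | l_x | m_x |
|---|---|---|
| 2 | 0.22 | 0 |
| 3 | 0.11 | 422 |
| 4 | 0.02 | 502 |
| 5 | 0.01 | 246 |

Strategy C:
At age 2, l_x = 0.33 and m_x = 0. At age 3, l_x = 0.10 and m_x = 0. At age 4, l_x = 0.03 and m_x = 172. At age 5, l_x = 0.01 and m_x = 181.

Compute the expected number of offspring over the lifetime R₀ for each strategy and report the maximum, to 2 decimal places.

Strategy A: R₀ = 0.28×0 + 0.08×166 + 0.02×747 + 0.01×781 = 36.0300
Strategy B: R₀ = 0.22×0 + 0.11×422 + 0.02×502 + 0.01×246 = 58.9200
Strategy C: R₀ = 0.33×0 + 0.10×0 + 0.03×172 + 0.01×181 = 6.9700
Highest R₀: strategy B with 58.9200.

58.92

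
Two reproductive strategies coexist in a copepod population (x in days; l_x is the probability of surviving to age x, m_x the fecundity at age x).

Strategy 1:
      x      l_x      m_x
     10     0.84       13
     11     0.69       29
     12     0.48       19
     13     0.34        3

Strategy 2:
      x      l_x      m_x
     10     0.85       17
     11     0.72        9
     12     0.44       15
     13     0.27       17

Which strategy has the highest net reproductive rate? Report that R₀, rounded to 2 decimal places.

Strategy 1: R₀ = 0.84×13 + 0.69×29 + 0.48×19 + 0.34×3 = 41.0700
Strategy 2: R₀ = 0.85×17 + 0.72×9 + 0.44×15 + 0.27×17 = 32.1200
Highest R₀: strategy 1 with 41.0700.

41.07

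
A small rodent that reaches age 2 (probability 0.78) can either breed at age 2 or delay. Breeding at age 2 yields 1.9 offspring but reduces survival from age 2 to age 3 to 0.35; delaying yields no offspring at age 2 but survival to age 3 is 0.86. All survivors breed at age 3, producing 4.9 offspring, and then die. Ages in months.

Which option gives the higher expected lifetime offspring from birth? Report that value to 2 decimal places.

breed at age 2: R₀ = 0.78 × (1.9 + 0.35 × 4.9) = 0.78 × 3.6150 = 2.8197
delay to age 3: R₀ = 0.78 × (0.86 × 4.9) = 0.78 × 4.2140 = 3.2869
Higher: delay to age 3 (3.2869).

3.29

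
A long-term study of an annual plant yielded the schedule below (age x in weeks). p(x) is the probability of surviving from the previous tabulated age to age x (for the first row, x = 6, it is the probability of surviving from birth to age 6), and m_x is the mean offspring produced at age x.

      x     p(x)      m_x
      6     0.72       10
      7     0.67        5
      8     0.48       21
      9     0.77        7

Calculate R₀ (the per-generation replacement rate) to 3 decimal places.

15.723

Survivorship from birth: l_x = p_6·p_7·…·p_x.
  l_6 = 0.72000
  l_7 = 0.48240
  l_8 = 0.23155
  l_9 = 0.17830
R₀ = Σ l_x m_x:
  age 6: 0.72000 × 10 = 7.2000
  age 7: 0.48240 × 5 = 2.4120
  age 8: 0.23155 × 21 = 4.8625
  age 9: 0.17830 × 7 = 1.2481
R₀ = 7.2000 + 2.4120 + 4.8625 + 1.2481 = 15.7226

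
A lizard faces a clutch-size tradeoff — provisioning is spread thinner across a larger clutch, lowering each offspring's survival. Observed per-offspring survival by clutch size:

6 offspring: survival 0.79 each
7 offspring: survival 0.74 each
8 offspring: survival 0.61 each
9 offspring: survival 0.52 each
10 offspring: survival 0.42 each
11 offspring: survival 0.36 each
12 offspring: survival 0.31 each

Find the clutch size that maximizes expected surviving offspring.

Expected surviving offspring = c × s(c):
  c=6: 6 × 0.79 = 4.740
  c=7: 7 × 0.74 = 5.180
  c=8: 8 × 0.61 = 4.880
  c=9: 9 × 0.52 = 4.680
  c=10: 10 × 0.42 = 4.200
  c=11: 11 × 0.36 = 3.960
  c=12: 12 × 0.31 = 3.720
Maximum at c = 7 (5.180 surviving offspring).

7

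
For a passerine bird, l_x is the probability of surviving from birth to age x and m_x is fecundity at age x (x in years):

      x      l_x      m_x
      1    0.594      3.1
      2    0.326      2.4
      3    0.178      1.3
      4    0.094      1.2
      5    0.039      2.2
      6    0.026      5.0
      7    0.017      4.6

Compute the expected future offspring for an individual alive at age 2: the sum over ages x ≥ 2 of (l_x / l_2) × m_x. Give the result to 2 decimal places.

l_2 = 0.326. Conditional survival from age 2 to x is l_x / l_2.
  x=2: (0.326/0.326) × 2.4 = 2.4000
  x=3: (0.178/0.326) × 1.3 = 0.7098
  x=4: (0.094/0.326) × 1.2 = 0.3460
  x=5: (0.039/0.326) × 2.2 = 0.2632
  x=6: (0.026/0.326) × 5.0 = 0.3988
  x=7: (0.017/0.326) × 4.6 = 0.2399
Sum = 2.4000 + 0.7098 + 0.3460 + 0.2632 + 0.3988 + 0.2399 = 4.3577

4.36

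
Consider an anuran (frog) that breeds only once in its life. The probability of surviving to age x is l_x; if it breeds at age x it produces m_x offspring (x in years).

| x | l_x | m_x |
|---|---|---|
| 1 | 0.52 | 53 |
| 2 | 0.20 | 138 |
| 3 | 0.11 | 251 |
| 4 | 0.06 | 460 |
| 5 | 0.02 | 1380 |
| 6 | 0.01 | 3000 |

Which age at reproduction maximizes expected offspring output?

Expected offspring if breeding at age x = l_x × m_x:
  age 1: 0.52 × 53 = 27.560
  age 2: 0.20 × 138 = 27.600
  age 3: 0.11 × 251 = 27.610
  age 4: 0.06 × 460 = 27.600
  age 5: 0.02 × 1380 = 27.600
  age 6: 0.01 × 3000 = 30.000
Maximum at age 6 (30.000).

6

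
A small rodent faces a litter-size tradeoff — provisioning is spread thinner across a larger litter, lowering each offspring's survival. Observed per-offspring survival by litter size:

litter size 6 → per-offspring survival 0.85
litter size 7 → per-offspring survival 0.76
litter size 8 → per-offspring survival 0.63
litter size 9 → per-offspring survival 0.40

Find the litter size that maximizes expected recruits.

Expected recruits = c × s(c):
  c=6: 6 × 0.85 = 5.100
  c=7: 7 × 0.76 = 5.320
  c=8: 8 × 0.63 = 5.040
  c=9: 9 × 0.40 = 3.600
Maximum at c = 7 (5.320 recruits).

7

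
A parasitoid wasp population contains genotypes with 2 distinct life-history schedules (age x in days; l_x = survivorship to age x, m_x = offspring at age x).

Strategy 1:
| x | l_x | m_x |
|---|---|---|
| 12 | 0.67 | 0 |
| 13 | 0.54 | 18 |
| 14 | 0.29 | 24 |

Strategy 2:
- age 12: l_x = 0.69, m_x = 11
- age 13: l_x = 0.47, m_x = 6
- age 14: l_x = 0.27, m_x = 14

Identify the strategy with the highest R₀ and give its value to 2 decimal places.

Strategy 1: R₀ = 0.67×0 + 0.54×18 + 0.29×24 = 16.6800
Strategy 2: R₀ = 0.69×11 + 0.47×6 + 0.27×14 = 14.1900
Highest R₀: strategy 1 with 16.6800.

16.68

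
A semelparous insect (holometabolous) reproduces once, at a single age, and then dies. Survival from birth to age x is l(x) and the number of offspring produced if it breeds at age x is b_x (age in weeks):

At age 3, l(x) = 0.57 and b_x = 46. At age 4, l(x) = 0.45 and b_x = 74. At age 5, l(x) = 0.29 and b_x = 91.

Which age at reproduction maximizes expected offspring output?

4

Expected offspring if breeding at age x = l(x) × b_x:
  age 3: 0.57 × 46 = 26.220
  age 4: 0.45 × 74 = 33.300
  age 5: 0.29 × 91 = 26.390
Maximum at age 4 (33.300).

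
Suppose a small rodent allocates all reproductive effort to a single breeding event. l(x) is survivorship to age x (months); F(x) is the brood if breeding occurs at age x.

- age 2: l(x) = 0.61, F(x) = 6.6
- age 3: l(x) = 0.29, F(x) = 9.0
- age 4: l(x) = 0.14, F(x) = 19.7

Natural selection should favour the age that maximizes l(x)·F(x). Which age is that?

Expected offspring if breeding at age x = l(x) × F(x):
  age 2: 0.61 × 6.6 = 4.026
  age 3: 0.29 × 9.0 = 2.610
  age 4: 0.14 × 19.7 = 2.758
Maximum at age 2 (4.026).

2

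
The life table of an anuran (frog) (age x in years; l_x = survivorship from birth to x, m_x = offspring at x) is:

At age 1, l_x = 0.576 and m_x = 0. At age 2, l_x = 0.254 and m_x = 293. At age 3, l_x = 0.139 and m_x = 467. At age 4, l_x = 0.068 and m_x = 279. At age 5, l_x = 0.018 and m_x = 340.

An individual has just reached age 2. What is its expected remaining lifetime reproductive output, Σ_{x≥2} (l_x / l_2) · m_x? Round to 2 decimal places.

647.35

l_2 = 0.254. Conditional survival from age 2 to x is l_x / l_2.
  x=2: (0.254/0.254) × 293 = 293.0000
  x=3: (0.139/0.254) × 467 = 255.5630
  x=4: (0.068/0.254) × 279 = 74.6929
  x=5: (0.018/0.254) × 340 = 24.0945
Sum = 293.0000 + 255.5630 + 74.6929 + 24.0945 = 647.3504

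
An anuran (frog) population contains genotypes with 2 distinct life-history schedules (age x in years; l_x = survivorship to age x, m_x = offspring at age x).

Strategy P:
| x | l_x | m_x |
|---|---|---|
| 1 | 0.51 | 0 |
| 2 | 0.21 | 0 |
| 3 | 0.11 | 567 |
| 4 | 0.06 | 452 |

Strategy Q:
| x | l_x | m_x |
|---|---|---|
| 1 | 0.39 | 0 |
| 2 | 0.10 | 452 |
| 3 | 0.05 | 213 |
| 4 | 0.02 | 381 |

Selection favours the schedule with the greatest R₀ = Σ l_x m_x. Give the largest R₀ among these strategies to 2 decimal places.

89.49

Strategy P: R₀ = 0.51×0 + 0.21×0 + 0.11×567 + 0.06×452 = 89.4900
Strategy Q: R₀ = 0.39×0 + 0.10×452 + 0.05×213 + 0.02×381 = 63.4700
Highest R₀: strategy P with 89.4900.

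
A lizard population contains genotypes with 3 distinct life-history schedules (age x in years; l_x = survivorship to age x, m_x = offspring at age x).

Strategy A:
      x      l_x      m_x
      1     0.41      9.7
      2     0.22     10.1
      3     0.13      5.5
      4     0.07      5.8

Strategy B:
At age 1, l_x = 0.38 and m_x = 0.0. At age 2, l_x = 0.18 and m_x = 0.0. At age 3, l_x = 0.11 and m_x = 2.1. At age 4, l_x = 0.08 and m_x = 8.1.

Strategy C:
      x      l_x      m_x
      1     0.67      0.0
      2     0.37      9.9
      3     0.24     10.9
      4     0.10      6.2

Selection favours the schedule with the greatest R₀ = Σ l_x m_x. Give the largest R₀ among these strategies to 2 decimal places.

Strategy A: R₀ = 0.41×9.7 + 0.22×10.1 + 0.13×5.5 + 0.07×5.8 = 7.3200
Strategy B: R₀ = 0.38×0.0 + 0.18×0.0 + 0.11×2.1 + 0.08×8.1 = 0.8790
Strategy C: R₀ = 0.67×0.0 + 0.37×9.9 + 0.24×10.9 + 0.10×6.2 = 6.8990
Highest R₀: strategy A with 7.3200.

7.32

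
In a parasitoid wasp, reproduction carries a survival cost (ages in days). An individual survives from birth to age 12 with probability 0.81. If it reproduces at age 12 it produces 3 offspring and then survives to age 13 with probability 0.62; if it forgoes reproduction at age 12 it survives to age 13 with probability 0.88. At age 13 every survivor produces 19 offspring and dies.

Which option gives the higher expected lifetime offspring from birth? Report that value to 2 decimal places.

breed at age 12: R₀ = 0.81 × (3 + 0.62 × 19) = 0.81 × 14.7800 = 11.9718
delay to age 13: R₀ = 0.81 × (0.88 × 19) = 0.81 × 16.7200 = 13.5432
Higher: delay to age 13 (13.5432).

13.54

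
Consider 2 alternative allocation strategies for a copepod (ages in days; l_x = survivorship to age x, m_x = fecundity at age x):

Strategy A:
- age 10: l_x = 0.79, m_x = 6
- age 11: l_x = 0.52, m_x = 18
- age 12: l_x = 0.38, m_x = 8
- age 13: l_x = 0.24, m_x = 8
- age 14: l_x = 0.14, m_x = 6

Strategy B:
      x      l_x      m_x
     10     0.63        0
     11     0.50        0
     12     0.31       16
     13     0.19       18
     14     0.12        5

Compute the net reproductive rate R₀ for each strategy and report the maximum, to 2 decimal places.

Strategy A: R₀ = 0.79×6 + 0.52×18 + 0.38×8 + 0.24×8 + 0.14×6 = 19.9000
Strategy B: R₀ = 0.63×0 + 0.50×0 + 0.31×16 + 0.19×18 + 0.12×5 = 8.9800
Highest R₀: strategy A with 19.9000.

19.90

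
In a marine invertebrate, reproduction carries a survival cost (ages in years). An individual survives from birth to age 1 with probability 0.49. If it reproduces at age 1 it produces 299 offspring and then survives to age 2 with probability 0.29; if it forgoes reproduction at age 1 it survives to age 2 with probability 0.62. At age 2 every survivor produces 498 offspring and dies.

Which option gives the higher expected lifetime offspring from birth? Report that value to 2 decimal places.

breed at age 1: R₀ = 0.49 × (299 + 0.29 × 498) = 0.49 × 443.4200 = 217.2758
delay to age 2: R₀ = 0.49 × (0.62 × 498) = 0.49 × 308.7600 = 151.2924
Higher: breed at age 1 (217.2758).

217.28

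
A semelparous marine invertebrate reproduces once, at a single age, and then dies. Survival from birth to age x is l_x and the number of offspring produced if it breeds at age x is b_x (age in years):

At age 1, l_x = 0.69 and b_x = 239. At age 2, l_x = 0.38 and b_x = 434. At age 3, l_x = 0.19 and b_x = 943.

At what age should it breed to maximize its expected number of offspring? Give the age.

3

Expected offspring if breeding at age x = l_x × b_x:
  age 1: 0.69 × 239 = 164.910
  age 2: 0.38 × 434 = 164.920
  age 3: 0.19 × 943 = 179.170
Maximum at age 3 (179.170).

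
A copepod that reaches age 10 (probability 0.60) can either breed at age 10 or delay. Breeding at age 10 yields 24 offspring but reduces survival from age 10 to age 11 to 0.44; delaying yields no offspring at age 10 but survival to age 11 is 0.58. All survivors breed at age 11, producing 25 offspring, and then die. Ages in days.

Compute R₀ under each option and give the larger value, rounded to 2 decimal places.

breed at age 10: R₀ = 0.60 × (24 + 0.44 × 25) = 0.60 × 35.0000 = 21.0000
delay to age 11: R₀ = 0.60 × (0.58 × 25) = 0.60 × 14.5000 = 8.7000
Higher: breed at age 10 (21.0000).

21.00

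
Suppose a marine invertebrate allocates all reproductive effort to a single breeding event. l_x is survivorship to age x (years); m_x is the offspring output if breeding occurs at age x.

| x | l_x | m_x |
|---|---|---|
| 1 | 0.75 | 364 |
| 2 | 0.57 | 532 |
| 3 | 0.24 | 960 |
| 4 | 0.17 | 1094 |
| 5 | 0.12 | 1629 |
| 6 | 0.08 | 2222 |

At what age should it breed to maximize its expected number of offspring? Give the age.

Expected offspring if breeding at age x = l_x × m_x:
  age 1: 0.75 × 364 = 273.000
  age 2: 0.57 × 532 = 303.240
  age 3: 0.24 × 960 = 230.400
  age 4: 0.17 × 1094 = 185.980
  age 5: 0.12 × 1629 = 195.480
  age 6: 0.08 × 2222 = 177.760
Maximum at age 2 (303.240).

2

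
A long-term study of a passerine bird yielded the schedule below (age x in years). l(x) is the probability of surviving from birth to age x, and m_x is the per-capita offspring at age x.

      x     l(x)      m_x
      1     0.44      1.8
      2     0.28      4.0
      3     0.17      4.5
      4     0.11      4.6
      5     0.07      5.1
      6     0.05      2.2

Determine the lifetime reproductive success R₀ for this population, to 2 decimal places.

R₀ = Σ l(x) m_x:
  age 1: 0.44 × 1.8 = 0.7920
  age 2: 0.28 × 4.0 = 1.1200
  age 3: 0.17 × 4.5 = 0.7650
  age 4: 0.11 × 4.6 = 0.5060
  age 5: 0.07 × 5.1 = 0.3570
  age 6: 0.05 × 2.2 = 0.1100
R₀ = 0.7920 + 1.1200 + 0.7650 + 0.5060 + 0.3570 + 0.1100 = 3.6500

3.65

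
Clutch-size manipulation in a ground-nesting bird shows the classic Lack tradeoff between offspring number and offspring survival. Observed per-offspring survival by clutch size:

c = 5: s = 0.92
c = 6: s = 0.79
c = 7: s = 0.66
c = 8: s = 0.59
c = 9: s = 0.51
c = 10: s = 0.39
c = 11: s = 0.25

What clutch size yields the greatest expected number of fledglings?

Expected fledglings = c × s(c):
  c=5: 5 × 0.92 = 4.600
  c=6: 6 × 0.79 = 4.740
  c=7: 7 × 0.66 = 4.620
  c=8: 8 × 0.59 = 4.720
  c=9: 9 × 0.51 = 4.590
  c=10: 10 × 0.39 = 3.900
  c=11: 11 × 0.25 = 2.750
Maximum at c = 6 (4.740 fledglings).

6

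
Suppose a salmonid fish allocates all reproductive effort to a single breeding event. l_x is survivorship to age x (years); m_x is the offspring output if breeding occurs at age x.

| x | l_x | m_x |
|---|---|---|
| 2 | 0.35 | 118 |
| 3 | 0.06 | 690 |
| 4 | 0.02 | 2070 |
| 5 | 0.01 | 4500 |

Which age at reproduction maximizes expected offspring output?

5

Expected offspring if breeding at age x = l_x × m_x:
  age 2: 0.35 × 118 = 41.300
  age 3: 0.06 × 690 = 41.400
  age 4: 0.02 × 2070 = 41.400
  age 5: 0.01 × 4500 = 45.000
Maximum at age 5 (45.000).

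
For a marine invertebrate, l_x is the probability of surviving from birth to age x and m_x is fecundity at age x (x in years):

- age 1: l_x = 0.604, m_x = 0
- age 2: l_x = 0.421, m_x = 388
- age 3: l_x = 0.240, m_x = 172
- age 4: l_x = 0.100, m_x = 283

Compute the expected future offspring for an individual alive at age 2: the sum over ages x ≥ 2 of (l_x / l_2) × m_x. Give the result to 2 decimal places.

l_2 = 0.421. Conditional survival from age 2 to x is l_x / l_2.
  x=2: (0.421/0.421) × 388 = 388.0000
  x=3: (0.240/0.421) × 172 = 98.0523
  x=4: (0.100/0.421) × 283 = 67.2209
Sum = 388.0000 + 98.0523 + 67.2209 = 553.2732

553.27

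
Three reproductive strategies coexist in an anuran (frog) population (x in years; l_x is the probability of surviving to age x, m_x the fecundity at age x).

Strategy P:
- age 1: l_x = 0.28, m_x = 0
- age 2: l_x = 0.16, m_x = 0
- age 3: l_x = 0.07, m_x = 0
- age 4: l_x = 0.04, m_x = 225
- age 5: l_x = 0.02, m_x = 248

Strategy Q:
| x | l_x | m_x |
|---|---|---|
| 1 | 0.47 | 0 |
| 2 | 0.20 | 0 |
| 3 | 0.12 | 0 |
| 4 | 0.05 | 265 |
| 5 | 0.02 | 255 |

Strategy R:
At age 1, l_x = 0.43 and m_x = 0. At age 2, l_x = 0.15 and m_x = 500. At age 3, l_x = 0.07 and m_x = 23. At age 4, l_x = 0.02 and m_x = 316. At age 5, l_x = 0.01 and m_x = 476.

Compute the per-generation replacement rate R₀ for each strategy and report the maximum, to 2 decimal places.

87.69

Strategy P: R₀ = 0.28×0 + 0.16×0 + 0.07×0 + 0.04×225 + 0.02×248 = 13.9600
Strategy Q: R₀ = 0.47×0 + 0.20×0 + 0.12×0 + 0.05×265 + 0.02×255 = 18.3500
Strategy R: R₀ = 0.43×0 + 0.15×500 + 0.07×23 + 0.02×316 + 0.01×476 = 87.6900
Highest R₀: strategy R with 87.6900.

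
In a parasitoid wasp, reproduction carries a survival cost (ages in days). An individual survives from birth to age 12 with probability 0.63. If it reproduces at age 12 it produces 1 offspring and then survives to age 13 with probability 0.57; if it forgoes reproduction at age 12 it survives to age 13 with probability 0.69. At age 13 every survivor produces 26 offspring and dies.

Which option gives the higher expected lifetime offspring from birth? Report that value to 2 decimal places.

11.30

breed at age 12: R₀ = 0.63 × (1 + 0.57 × 26) = 0.63 × 15.8200 = 9.9666
delay to age 13: R₀ = 0.63 × (0.69 × 26) = 0.63 × 17.9400 = 11.3022
Higher: delay to age 13 (11.3022).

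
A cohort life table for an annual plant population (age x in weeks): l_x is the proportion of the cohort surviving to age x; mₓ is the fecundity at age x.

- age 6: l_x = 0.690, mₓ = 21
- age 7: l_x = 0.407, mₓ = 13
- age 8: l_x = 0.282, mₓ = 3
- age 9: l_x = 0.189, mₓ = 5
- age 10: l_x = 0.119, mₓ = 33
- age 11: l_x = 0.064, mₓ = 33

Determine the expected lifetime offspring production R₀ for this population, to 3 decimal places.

R₀ = Σ l_x mₓ:
  age 6: 0.690 × 21 = 14.4900
  age 7: 0.407 × 13 = 5.2910
  age 8: 0.282 × 3 = 0.8460
  age 9: 0.189 × 5 = 0.9450
  age 10: 0.119 × 33 = 3.9270
  age 11: 0.064 × 33 = 2.1120
R₀ = 14.4900 + 5.2910 + 0.8460 + 0.9450 + 3.9270 + 2.1120 = 27.6110

27.611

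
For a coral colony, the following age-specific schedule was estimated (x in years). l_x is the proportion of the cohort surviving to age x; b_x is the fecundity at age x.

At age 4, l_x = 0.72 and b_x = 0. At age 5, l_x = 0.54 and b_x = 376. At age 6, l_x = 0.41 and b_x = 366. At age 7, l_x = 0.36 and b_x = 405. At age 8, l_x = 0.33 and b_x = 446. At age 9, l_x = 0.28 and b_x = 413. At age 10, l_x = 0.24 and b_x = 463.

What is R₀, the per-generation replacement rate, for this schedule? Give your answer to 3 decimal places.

R₀ = Σ l_x b_x:
  age 4: 0.72 × 0 = 0.0000
  age 5: 0.54 × 376 = 203.0400
  age 6: 0.41 × 366 = 150.0600
  age 7: 0.36 × 405 = 145.8000
  age 8: 0.33 × 446 = 147.1800
  age 9: 0.28 × 413 = 115.6400
  age 10: 0.24 × 463 = 111.1200
R₀ = 0.0000 + 203.0400 + 150.0600 + 145.8000 + 147.1800 + 115.6400 + 111.1200 = 872.8400

872.840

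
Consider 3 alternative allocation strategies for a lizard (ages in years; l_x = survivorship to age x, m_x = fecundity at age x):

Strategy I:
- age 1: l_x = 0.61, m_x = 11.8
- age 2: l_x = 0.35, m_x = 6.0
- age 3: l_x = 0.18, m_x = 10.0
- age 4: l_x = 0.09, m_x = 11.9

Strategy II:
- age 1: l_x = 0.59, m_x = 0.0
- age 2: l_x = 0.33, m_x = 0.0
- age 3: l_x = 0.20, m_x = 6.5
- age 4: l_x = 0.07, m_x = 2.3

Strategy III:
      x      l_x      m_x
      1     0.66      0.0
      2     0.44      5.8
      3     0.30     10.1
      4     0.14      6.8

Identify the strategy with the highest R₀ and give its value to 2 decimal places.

Strategy I: R₀ = 0.61×11.8 + 0.35×6.0 + 0.18×10.0 + 0.09×11.9 = 12.1690
Strategy II: R₀ = 0.59×0.0 + 0.33×0.0 + 0.20×6.5 + 0.07×2.3 = 1.4610
Strategy III: R₀ = 0.66×0.0 + 0.44×5.8 + 0.30×10.1 + 0.14×6.8 = 6.5340
Highest R₀: strategy I with 12.1690.

12.17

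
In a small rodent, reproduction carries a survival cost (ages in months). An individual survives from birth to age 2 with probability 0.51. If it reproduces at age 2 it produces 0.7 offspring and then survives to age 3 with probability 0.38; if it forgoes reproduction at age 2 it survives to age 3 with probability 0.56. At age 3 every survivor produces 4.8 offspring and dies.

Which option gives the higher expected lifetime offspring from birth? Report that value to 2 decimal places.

1.37

breed at age 2: R₀ = 0.51 × (0.7 + 0.38 × 4.8) = 0.51 × 2.5240 = 1.2872
delay to age 3: R₀ = 0.51 × (0.56 × 4.8) = 0.51 × 2.6880 = 1.3709
Higher: delay to age 3 (1.3709).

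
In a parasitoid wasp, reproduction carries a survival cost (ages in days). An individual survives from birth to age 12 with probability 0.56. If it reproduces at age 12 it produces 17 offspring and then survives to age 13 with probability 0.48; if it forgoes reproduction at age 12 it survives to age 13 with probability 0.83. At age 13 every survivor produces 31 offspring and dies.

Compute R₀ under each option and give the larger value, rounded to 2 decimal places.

breed at age 12: R₀ = 0.56 × (17 + 0.48 × 31) = 0.56 × 31.8800 = 17.8528
delay to age 13: R₀ = 0.56 × (0.83 × 31) = 0.56 × 25.7300 = 14.4088
Higher: breed at age 12 (17.8528).

17.85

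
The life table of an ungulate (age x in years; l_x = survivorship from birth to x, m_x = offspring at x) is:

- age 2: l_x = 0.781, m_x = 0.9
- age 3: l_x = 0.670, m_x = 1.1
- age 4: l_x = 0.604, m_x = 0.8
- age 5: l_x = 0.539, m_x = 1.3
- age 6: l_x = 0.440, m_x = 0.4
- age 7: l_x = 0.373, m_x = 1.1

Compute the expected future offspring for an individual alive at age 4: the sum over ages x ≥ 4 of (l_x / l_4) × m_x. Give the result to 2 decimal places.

l_4 = 0.604. Conditional survival from age 4 to x is l_x / l_4.
  x=4: (0.604/0.604) × 0.8 = 0.8000
  x=5: (0.539/0.604) × 1.3 = 1.1601
  x=6: (0.440/0.604) × 0.4 = 0.2914
  x=7: (0.373/0.604) × 1.1 = 0.6793
Sum = 0.8000 + 1.1601 + 0.2914 + 0.6793 = 2.9308

2.93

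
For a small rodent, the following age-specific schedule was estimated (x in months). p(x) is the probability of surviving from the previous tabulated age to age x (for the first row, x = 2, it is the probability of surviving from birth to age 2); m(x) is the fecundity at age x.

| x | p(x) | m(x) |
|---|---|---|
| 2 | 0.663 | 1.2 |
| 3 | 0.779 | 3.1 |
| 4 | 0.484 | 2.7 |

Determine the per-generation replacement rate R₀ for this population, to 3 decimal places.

3.072

Survivorship from birth: l_x = p_2·p_3·…·p_x.
  l_2 = 0.66300
  l_3 = 0.51648
  l_4 = 0.24997
R₀ = Σ l_x m(x):
  age 2: 0.66300 × 1.2 = 0.7956
  age 3: 0.51648 × 3.1 = 1.6011
  age 4: 0.24997 × 2.7 = 0.6749
R₀ = 0.7956 + 1.6011 + 0.6749 = 3.0716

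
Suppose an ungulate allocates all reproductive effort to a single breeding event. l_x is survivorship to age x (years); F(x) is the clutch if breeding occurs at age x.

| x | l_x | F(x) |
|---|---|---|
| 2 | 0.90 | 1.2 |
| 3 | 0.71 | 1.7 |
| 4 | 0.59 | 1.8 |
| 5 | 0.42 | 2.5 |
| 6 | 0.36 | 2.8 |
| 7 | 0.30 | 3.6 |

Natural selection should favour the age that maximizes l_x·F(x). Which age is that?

Expected offspring if breeding at age x = l_x × F(x):
  age 2: 0.90 × 1.2 = 1.080
  age 3: 0.71 × 1.7 = 1.207
  age 4: 0.59 × 1.8 = 1.062
  age 5: 0.42 × 2.5 = 1.050
  age 6: 0.36 × 2.8 = 1.008
  age 7: 0.30 × 3.6 = 1.080
Maximum at age 3 (1.207).

3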